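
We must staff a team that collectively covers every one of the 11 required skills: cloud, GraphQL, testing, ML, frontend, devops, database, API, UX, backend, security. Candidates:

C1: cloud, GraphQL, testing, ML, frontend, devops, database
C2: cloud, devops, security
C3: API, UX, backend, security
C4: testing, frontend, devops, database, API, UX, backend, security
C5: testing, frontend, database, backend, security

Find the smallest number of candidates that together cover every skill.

2

C1, C3 together cover {cloud, GraphQL, testing, ML, frontend, devops, database, API, UX, backend, security} — every skill.
No single candidate contains all 11 skills, so 2 is optimal.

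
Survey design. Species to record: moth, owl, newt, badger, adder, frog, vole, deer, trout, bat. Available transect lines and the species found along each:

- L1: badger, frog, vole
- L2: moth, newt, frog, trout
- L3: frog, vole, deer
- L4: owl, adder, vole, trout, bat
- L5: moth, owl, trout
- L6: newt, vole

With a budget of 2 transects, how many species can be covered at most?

Choosing L2, L4 covers {moth, owl, newt, adder, frog, vole, trout, bat} — 8 species.
No choice of 2 transects does better; here badger, deer are left uncovered.

8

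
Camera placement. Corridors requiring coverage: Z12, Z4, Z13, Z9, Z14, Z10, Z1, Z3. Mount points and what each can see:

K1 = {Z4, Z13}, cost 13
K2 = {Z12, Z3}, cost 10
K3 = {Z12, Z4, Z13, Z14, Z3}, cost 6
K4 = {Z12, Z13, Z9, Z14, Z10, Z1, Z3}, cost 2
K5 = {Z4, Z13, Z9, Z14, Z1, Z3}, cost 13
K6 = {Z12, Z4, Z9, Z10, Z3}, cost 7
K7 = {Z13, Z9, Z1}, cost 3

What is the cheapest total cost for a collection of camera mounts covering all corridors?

K3, K4 cover every corridor at cost 6 + 2 = 8.
Any cover uses at least 2 camera mounts; among all covering selections none totals below 8.

8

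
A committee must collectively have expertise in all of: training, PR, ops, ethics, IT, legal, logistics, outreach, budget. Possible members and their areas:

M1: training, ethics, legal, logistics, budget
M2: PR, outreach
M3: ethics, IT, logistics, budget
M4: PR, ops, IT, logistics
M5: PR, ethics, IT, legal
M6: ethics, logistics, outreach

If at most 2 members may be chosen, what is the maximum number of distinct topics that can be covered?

Choosing M1, M4 covers {training, PR, ops, ethics, IT, legal, logistics, budget} — 8 topics.
No choice of 2 members does better; here outreach is left uncovered.

8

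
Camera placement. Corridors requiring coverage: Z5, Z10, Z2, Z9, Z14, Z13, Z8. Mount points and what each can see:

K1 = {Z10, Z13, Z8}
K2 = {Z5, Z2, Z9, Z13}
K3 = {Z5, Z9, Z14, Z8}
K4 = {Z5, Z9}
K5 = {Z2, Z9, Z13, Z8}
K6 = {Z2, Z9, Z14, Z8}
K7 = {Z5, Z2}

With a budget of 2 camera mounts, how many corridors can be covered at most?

6

Choosing K1, K2 covers {Z5, Z10, Z2, Z9, Z13, Z8} — 6 corridors.
No choice of 2 camera mounts does better; here Z14 is left uncovered.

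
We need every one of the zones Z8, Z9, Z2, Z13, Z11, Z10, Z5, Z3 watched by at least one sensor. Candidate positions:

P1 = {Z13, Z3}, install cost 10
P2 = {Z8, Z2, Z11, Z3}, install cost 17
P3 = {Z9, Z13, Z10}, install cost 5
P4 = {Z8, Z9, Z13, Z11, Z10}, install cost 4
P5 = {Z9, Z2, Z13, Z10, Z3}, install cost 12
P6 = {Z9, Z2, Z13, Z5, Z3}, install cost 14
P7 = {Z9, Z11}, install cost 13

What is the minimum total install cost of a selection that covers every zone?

18

P4, P6 cover every zone at install cost 4 + 14 = 18.
Any cover uses at least 2 sensor positions; among all covering selections none totals below 18.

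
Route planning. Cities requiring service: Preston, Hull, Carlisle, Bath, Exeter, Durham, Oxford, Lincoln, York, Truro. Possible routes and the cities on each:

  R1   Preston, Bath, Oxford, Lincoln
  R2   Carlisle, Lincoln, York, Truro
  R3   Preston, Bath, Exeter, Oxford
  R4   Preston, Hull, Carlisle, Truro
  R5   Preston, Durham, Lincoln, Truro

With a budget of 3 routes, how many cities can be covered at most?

Choosing R2, R3, R4 covers {Preston, Hull, Carlisle, Bath, Exeter, Oxford, Lincoln, York, Truro} — 9 cities.
No choice of 3 routes does better; here Durham is left uncovered.

9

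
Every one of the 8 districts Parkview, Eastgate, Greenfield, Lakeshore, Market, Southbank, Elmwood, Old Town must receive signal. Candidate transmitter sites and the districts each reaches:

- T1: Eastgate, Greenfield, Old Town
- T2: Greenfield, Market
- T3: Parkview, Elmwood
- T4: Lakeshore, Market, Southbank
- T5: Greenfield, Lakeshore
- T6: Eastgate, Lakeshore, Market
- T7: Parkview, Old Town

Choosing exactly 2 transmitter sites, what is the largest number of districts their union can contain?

6

Choosing T1, T4 covers {Eastgate, Greenfield, Lakeshore, Market, Southbank, Old Town} — 6 districts.
No choice of 2 transmitter sites does better; here Parkview, Elmwood are left uncovered.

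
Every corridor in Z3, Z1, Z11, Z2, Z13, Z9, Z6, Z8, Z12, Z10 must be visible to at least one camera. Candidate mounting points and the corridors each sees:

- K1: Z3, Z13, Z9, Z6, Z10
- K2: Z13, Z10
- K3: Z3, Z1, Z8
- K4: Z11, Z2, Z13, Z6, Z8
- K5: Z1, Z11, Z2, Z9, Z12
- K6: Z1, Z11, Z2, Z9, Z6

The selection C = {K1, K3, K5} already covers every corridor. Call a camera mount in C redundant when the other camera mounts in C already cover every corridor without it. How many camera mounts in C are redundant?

Drop K1: Z13, Z6, Z10 uncovered — not redundant.
Drop K3: Z8 uncovered — not redundant.
Drop K5: Z11, Z2, Z12 uncovered — not redundant.
None of the camera mounts in C is redundant.

0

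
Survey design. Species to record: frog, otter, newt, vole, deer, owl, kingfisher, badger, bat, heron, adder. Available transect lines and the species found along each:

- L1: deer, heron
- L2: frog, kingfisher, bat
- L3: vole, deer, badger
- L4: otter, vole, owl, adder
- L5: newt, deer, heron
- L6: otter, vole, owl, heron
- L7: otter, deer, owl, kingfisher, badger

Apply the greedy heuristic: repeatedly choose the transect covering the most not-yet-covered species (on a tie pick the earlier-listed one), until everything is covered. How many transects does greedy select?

Pick 1: L7 covers 5 new species (otter, deer, owl, kingfisher, badger).
Pick 2: L2 covers 2 new species (frog, bat).
Pick 3: L4 covers 2 new species (vole, adder).
Pick 4: L5 covers 2 new species (newt, heron).
Greedy uses 4 transects.

4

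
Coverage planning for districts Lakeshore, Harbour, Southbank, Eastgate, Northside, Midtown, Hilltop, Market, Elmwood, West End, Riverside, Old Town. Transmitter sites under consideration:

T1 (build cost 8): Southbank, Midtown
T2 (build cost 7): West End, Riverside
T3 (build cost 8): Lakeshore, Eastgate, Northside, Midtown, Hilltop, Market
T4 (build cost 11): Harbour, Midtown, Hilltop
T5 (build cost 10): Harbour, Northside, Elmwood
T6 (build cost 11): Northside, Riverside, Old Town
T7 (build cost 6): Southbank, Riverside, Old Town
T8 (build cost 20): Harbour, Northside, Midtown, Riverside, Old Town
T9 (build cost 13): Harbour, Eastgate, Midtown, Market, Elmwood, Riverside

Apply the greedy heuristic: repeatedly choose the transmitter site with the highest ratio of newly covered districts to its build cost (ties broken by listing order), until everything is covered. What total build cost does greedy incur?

31

Pick 1: T3 adds 6 new (Lakeshore, Eastgate, Northside, Midtown, Hilltop, Market) at build cost 8 (ratio 6/8).
Pick 2: T7 adds 3 new (Southbank, Riverside, Old Town) at build cost 6 (ratio 3/6).
Pick 3: T5 adds 2 new (Harbour, Elmwood) at build cost 10 (ratio 2/10).
Pick 4: T2 adds 1 new (West End) at build cost 7 (ratio 1/7).
Greedy total build cost: 8 + 6 + 10 + 7 = 31.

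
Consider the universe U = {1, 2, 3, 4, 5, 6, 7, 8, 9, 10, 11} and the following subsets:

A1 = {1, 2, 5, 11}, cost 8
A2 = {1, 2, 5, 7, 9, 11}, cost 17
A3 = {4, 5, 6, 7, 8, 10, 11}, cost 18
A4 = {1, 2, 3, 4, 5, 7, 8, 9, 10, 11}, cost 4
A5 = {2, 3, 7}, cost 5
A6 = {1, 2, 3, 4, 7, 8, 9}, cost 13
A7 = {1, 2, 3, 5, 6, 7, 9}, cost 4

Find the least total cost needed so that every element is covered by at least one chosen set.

8

A4, A7 cover every element at cost 4 + 4 = 8.
Any cover uses at least 2 sets; among all covering selections none totals below 8.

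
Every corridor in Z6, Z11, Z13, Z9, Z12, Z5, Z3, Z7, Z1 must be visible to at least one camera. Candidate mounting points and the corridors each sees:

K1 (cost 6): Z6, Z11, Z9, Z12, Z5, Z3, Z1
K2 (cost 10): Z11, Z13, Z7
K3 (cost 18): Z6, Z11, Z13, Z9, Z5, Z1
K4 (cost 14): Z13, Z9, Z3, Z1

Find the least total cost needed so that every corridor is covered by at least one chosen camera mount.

16

K1, K2 cover every corridor at cost 6 + 10 = 16.
Any cover uses at least 2 camera mounts; among all covering selections none totals below 16.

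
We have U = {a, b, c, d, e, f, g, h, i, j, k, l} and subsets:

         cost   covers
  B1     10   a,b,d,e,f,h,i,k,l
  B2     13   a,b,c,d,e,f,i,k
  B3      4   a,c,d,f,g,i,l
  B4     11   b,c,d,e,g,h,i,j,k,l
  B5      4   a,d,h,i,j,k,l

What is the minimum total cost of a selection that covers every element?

15

B3, B4 cover every element at cost 4 + 11 = 15.
Any cover uses at least 2 sets; among all covering selections none totals below 15.
Greedy by coverage-per-cost would pick B3, B5, B1 for 18 — worse than the optimum 15.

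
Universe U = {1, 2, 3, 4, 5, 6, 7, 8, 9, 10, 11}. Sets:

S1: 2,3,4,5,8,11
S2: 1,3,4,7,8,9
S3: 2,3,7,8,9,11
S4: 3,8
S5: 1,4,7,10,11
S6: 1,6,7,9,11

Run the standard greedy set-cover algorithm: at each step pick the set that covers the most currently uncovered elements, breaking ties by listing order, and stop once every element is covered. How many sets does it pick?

3

Pick 1: S1 covers 6 new elements (2, 3, 4, 5, 8, 11).
Pick 2: S6 covers 4 new elements (1, 6, 7, 9).
Pick 3: S5 covers 1 new elements (10).
Greedy uses 3 sets.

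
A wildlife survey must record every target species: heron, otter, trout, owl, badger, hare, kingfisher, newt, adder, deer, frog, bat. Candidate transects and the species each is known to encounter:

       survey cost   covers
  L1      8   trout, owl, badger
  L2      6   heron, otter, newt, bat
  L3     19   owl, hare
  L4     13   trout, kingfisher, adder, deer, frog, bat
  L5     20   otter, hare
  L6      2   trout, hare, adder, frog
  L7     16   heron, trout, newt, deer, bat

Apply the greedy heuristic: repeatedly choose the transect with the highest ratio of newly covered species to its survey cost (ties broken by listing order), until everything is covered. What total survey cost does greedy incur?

29

Pick 1: L6 adds 4 new (trout, hare, adder, frog) at survey cost 2 (ratio 4/2).
Pick 2: L2 adds 4 new (heron, otter, newt, bat) at survey cost 6 (ratio 4/6).
Pick 3: L1 adds 2 new (owl, badger) at survey cost 8 (ratio 2/8).
Pick 4: L4 adds 2 new (kingfisher, deer) at survey cost 13 (ratio 2/13).
Greedy total survey cost: 2 + 6 + 8 + 13 = 29.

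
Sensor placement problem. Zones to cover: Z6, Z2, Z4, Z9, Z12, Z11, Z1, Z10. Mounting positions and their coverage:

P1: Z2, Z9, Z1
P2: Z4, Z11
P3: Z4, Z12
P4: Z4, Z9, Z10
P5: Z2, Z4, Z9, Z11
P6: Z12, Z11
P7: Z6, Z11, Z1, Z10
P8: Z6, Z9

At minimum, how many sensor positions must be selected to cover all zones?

3

P1, P3, P7 together cover {Z6, Z2, Z4, Z9, Z12, Z11, Z1, Z10} — every zone.
No 2 of the 8 sensor positions cover everything (all 28 pairs fall short), so 3 is minimum.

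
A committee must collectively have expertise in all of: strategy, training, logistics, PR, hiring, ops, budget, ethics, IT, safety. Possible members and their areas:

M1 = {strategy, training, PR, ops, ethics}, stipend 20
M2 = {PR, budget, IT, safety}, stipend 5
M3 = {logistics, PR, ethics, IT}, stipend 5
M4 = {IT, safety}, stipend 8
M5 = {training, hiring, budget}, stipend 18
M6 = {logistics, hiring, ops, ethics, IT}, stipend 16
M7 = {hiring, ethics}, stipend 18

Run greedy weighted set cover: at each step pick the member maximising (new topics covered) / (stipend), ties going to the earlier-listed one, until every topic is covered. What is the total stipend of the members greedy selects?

46

Pick 1: M2 adds 4 new (PR, budget, IT, safety) at stipend 5 (ratio 4/5).
Pick 2: M3 adds 2 new (logistics, ethics) at stipend 5 (ratio 2/5).
Pick 3: M1 adds 3 new (strategy, training, ops) at stipend 20 (ratio 3/20).
Pick 4: M6 adds 1 new (hiring) at stipend 16 (ratio 1/16).
Greedy total stipend: 5 + 5 + 20 + 16 = 46. (The true optimum is 41, so greedy overshoots here.)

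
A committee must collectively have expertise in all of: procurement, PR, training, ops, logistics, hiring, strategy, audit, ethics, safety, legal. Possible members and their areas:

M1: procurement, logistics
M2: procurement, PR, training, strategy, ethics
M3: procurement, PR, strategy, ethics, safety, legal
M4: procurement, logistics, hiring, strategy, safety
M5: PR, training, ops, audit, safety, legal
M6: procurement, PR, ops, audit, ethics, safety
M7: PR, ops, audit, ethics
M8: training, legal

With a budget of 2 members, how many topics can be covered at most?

Choosing M4, M5 covers {procurement, PR, training, ops, logistics, hiring, strategy, audit, safety, legal} — 10 topics.
No choice of 2 members does better; here ethics is left uncovered.

10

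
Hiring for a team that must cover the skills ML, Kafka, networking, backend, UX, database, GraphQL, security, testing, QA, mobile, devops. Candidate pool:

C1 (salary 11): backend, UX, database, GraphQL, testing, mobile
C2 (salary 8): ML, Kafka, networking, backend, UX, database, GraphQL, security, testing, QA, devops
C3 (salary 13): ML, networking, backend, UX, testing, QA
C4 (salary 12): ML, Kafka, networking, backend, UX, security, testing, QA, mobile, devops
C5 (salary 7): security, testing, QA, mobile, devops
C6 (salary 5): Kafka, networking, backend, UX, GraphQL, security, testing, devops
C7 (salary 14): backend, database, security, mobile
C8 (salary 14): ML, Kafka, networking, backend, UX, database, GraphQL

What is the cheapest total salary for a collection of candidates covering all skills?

C2, C5 cover every skill at salary 8 + 7 = 15.
Any cover uses at least 2 candidates; among all covering selections none totals below 15.

15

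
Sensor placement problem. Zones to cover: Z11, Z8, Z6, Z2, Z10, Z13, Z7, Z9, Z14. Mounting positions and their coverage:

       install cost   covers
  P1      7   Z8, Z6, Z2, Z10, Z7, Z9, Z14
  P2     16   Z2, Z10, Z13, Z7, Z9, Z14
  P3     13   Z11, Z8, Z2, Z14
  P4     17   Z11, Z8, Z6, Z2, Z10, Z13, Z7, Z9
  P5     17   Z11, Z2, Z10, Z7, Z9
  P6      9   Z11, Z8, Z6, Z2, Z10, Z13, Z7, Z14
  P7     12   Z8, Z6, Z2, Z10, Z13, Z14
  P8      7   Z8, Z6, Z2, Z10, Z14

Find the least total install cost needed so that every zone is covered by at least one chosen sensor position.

16

P1, P6 cover every zone at install cost 7 + 9 = 16.
Any cover uses at least 2 sensor positions; among all covering selections none totals below 16.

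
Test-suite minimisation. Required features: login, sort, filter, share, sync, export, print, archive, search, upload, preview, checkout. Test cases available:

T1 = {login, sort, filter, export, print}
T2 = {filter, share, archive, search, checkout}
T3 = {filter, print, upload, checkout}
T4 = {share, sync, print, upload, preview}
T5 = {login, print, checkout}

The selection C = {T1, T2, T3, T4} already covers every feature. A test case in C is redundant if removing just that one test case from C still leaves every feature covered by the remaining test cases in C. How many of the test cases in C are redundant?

Drop T1: login, sort, export uncovered — not redundant.
Drop T2: archive, search uncovered — not redundant.
Drop T3: the rest still cover every feature — redundant.
Drop T4: sync, preview uncovered — not redundant.
1 redundant: T3.

1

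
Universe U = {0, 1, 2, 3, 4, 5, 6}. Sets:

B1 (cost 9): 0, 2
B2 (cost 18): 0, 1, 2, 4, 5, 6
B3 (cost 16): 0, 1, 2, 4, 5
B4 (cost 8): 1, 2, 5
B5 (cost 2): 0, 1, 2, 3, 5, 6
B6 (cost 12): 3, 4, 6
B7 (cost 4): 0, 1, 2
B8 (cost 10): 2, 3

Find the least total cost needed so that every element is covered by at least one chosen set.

14

B5, B6 cover every element at cost 2 + 12 = 14.
Any cover uses at least 2 sets; among all covering selections none totals below 14.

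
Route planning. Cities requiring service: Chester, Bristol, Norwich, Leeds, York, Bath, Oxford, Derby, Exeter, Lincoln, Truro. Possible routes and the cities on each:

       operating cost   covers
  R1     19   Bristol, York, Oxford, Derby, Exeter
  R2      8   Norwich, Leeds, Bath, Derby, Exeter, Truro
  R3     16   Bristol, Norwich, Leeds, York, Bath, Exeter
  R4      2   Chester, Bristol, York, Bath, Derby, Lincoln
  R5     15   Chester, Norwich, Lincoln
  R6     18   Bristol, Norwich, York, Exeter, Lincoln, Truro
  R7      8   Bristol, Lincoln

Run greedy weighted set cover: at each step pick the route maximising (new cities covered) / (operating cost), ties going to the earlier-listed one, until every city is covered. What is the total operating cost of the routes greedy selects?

29

Pick 1: R4 adds 6 new (Chester, Bristol, York, Bath, Derby, Lincoln) at operating cost 2 (ratio 6/2).
Pick 2: R2 adds 4 new (Norwich, Leeds, Exeter, Truro) at operating cost 8 (ratio 4/8).
Pick 3: R1 adds 1 new (Oxford) at operating cost 19 (ratio 1/19).
Greedy total operating cost: 2 + 8 + 19 = 29.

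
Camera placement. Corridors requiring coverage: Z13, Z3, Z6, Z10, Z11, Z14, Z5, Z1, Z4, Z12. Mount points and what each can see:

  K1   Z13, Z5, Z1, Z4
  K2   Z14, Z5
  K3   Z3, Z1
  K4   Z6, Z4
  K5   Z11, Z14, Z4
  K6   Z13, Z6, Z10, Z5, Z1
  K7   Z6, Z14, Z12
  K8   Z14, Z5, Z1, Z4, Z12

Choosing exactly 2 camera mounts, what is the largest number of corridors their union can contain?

Choosing K5, K6 covers {Z13, Z6, Z10, Z11, Z14, Z5, Z1, Z4} — 8 corridors.
No choice of 2 camera mounts does better; here Z3, Z12 are left uncovered.

8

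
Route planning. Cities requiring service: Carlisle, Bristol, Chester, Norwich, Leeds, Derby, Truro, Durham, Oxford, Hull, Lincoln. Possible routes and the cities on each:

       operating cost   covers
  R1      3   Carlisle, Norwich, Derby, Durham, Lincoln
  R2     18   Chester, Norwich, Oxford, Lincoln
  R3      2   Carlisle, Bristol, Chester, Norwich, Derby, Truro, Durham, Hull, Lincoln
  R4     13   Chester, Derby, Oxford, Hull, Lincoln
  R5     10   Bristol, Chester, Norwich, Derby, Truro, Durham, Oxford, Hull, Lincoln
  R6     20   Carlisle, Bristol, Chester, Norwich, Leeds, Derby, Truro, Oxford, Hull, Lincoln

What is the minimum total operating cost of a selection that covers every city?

22

R3, R6 cover every city at operating cost 2 + 20 = 22.
Any cover uses at least 2 routes; among all covering selections none totals below 22.
Greedy by coverage-per-operating cost would pick R3, R5, R6 for 32 — worse than the optimum 22.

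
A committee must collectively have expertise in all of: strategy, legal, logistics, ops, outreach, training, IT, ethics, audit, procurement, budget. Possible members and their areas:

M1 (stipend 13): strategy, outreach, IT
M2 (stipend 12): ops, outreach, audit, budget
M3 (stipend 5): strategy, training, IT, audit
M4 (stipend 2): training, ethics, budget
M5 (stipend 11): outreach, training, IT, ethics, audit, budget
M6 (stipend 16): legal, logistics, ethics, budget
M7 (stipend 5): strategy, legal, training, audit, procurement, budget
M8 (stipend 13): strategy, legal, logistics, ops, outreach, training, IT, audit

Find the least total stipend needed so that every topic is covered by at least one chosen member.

M4, M7, M8 cover every topic at stipend 2 + 5 + 13 = 20.
Any cover uses at least 3 members; among all covering selections none totals below 20.

20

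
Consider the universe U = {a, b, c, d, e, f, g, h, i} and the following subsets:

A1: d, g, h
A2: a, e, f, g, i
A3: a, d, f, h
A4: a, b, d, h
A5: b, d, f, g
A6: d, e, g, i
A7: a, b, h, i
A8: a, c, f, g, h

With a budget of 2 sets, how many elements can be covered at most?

8

Choosing A2, A4 covers {a, b, d, e, f, g, h, i} — 8 elements.
No choice of 2 sets does better; here c is left uncovered.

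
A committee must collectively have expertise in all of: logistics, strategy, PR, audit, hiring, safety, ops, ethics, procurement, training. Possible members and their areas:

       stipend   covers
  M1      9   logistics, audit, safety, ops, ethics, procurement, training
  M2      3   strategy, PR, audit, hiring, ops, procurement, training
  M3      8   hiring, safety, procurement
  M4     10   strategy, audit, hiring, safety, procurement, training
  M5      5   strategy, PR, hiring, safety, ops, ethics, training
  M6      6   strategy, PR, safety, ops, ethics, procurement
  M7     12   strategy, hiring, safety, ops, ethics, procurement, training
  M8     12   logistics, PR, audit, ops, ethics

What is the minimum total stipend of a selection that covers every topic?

12

M1, M2 cover every topic at stipend 9 + 3 = 12.
Any cover uses at least 2 members; among all covering selections none totals below 12.
Greedy by coverage-per-stipend would pick M2, M5, M1 for 17 — worse than the optimum 12.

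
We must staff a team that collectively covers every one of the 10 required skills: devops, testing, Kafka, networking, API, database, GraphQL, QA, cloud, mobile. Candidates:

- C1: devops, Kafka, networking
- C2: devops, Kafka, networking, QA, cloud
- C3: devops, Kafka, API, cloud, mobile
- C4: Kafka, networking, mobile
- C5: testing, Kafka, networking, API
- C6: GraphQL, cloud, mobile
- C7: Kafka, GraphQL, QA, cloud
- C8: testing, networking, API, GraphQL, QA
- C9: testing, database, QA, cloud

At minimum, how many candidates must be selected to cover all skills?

C3, C8, C9 together cover {devops, testing, Kafka, networking, API, database, GraphQL, QA, cloud, mobile} — every skill.
No 2 of the 9 candidates cover everything (all 36 pairs fall short), so 3 is minimum.
Greedy (largest uncovered first) would take C2, C8, C3, C9 — 4 candidates — but 3 suffice.

3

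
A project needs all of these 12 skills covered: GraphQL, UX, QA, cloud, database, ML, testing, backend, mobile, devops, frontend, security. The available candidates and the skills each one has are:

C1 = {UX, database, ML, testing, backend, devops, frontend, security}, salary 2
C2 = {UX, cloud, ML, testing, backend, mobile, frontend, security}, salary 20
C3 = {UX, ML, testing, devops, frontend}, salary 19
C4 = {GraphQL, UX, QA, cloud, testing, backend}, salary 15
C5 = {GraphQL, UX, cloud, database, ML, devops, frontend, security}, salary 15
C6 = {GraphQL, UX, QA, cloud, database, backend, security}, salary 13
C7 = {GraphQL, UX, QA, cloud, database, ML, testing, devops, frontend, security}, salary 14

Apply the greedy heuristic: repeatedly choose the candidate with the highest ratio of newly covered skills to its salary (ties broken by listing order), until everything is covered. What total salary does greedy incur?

Pick 1: C1 adds 8 new (UX, database, ML, testing, backend, devops, frontend, security) at salary 2 (ratio 8/2).
Pick 2: C6 adds 3 new (GraphQL, QA, cloud) at salary 13 (ratio 3/13).
Pick 3: C2 adds 1 new (mobile) at salary 20 (ratio 1/20).
Greedy total salary: 2 + 13 + 20 = 35. (The true optimum is 34, so greedy overshoots here.)

35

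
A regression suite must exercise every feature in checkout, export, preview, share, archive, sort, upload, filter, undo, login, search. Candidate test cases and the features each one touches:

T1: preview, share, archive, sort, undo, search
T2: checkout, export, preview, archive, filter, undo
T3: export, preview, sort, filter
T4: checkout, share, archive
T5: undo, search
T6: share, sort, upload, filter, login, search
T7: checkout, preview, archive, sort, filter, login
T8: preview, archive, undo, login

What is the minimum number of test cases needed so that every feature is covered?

2

T2, T6 together cover {checkout, export, preview, share, archive, sort, upload, filter, undo, login, search} — every feature.
No single test case contains all 11 features, so 2 is optimal.
Greedy (largest uncovered first) would take T1, T2, T6 — 3 test cases — but 2 suffice.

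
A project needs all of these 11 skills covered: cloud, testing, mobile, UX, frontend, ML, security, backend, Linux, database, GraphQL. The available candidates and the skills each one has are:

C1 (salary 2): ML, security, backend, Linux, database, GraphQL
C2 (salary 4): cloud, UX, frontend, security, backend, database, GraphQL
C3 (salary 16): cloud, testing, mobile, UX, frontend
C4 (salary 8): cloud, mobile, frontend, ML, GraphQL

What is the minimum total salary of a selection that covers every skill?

18

C1, C3 cover every skill at salary 2 + 16 = 18.
Any cover uses at least 2 candidates; among all covering selections none totals below 18.
Greedy by coverage-per-salary would pick C1, C2, C3 for 22 — worse than the optimum 18.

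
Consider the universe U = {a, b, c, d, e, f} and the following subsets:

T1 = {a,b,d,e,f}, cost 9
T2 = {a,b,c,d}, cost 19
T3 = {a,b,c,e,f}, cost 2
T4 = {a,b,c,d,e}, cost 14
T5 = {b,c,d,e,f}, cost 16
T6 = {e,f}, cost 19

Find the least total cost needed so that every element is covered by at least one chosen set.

T1, T3 cover every element at cost 9 + 2 = 11.
Any cover uses at least 2 sets; among all covering selections none totals below 11.

11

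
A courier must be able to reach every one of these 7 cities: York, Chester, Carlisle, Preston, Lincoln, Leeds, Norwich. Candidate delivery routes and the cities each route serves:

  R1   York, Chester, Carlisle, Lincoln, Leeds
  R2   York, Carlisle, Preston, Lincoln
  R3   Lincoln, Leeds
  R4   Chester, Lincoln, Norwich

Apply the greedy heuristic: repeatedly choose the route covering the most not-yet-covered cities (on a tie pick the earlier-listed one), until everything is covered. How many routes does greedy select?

3

Pick 1: R1 covers 5 new cities (York, Chester, Carlisle, Lincoln, Leeds).
Pick 2: R2 covers 1 new cities (Preston).
Pick 3: R4 covers 1 new cities (Norwich).
Greedy uses 3 routes.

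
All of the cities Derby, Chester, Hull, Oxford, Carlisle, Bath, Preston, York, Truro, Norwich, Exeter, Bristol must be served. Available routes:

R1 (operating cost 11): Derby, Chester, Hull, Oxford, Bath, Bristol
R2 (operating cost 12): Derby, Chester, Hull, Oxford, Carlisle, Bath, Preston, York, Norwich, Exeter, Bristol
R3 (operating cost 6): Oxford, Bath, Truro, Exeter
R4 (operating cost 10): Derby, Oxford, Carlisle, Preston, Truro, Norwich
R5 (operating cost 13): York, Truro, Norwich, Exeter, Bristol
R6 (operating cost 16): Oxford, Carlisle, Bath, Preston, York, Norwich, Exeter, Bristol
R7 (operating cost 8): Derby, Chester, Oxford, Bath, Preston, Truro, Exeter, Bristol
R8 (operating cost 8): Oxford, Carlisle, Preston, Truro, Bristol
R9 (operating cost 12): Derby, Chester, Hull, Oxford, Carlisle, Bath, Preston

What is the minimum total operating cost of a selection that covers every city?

18

R2, R3 cover every city at operating cost 12 + 6 = 18.
Any cover uses at least 2 routes; among all covering selections none totals below 18.
Greedy by coverage-per-operating cost would pick R7, R2 for 20 — worse than the optimum 18.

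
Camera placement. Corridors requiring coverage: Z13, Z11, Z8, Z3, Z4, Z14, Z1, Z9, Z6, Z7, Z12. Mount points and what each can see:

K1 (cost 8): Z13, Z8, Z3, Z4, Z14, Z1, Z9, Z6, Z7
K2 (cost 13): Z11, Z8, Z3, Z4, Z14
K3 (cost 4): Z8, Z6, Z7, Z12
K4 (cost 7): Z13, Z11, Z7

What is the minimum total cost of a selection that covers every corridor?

K1, K3, K4 cover every corridor at cost 8 + 4 + 7 = 19.
Any cover uses at least 3 camera mounts; among all covering selections none totals below 19.

19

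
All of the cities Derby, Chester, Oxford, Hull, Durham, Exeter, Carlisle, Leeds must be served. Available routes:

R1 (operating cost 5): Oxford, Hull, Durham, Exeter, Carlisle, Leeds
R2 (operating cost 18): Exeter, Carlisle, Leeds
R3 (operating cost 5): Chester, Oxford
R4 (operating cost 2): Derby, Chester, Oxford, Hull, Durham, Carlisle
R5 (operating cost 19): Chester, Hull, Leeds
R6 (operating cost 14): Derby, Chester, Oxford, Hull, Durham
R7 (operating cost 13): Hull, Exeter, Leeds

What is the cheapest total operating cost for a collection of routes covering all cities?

7

R1, R4 cover every city at operating cost 5 + 2 = 7.
Any cover uses at least 2 routes; among all covering selections none totals below 7.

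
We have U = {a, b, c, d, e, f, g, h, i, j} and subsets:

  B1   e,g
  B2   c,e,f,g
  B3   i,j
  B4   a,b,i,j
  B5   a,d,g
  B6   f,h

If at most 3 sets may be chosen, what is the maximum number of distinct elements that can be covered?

9

Choosing B2, B4, B5 covers {a, b, c, d, e, f, g, i, j} — 9 elements.
No choice of 3 sets does better; here h is left uncovered.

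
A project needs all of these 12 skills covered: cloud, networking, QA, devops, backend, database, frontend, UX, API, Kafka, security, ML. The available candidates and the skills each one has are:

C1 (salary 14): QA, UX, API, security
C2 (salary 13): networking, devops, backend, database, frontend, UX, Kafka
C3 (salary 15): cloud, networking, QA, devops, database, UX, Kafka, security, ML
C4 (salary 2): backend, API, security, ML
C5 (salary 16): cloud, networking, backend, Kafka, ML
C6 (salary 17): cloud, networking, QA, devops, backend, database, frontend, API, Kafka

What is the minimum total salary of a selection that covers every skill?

30

C2, C3, C4 cover every skill at salary 13 + 15 + 2 = 30.
Any cover uses at least 2 candidates; among all covering selections none totals below 30.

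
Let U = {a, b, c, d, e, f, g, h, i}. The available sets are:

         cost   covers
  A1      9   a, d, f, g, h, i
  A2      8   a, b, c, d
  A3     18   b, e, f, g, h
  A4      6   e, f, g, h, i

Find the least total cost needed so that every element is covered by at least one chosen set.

14

A2, A4 cover every element at cost 8 + 6 = 14.
Any cover uses at least 2 sets; among all covering selections none totals below 14.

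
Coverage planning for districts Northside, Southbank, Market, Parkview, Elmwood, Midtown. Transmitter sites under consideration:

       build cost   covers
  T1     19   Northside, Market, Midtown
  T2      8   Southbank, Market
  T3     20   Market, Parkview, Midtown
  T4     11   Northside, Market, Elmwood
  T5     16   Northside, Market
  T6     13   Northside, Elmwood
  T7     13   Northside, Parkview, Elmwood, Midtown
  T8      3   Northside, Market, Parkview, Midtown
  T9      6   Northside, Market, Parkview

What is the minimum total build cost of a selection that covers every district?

21

T2, T7 cover every district at build cost 8 + 13 = 21.
Any cover uses at least 2 transmitter sites; among all covering selections none totals below 21.
Greedy by coverage-per-build cost would pick T8, T2, T4 for 22 — worse than the optimum 21.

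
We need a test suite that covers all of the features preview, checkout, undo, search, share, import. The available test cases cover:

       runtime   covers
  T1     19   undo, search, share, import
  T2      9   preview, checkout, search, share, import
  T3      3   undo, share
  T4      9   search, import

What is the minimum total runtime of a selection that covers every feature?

T2, T3 cover every feature at runtime 9 + 3 = 12.
Any cover uses at least 2 test cases; among all covering selections none totals below 12.

12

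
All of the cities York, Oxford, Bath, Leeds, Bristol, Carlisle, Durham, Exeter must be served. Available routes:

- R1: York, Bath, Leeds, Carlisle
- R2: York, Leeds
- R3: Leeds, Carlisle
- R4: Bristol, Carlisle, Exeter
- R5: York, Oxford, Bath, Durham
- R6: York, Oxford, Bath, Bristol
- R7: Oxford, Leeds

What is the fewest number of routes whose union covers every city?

3

R1, R4, R5 together cover {York, Oxford, Bath, Leeds, Bristol, Carlisle, Durham, Exeter} — every city.
No 2 of the 7 routes cover everything (all 21 pairs fall short), so 3 is minimum.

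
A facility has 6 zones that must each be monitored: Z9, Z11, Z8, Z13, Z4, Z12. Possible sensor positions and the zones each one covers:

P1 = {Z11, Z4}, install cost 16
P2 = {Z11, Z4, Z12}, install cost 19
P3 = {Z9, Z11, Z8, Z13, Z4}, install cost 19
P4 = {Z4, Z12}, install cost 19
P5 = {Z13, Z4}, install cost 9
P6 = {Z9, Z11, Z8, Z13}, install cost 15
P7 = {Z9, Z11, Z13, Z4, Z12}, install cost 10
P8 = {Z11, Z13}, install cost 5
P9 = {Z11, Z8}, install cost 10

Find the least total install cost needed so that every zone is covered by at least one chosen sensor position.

P7, P9 cover every zone at install cost 10 + 10 = 20.
Any cover uses at least 2 sensor positions; among all covering selections none totals below 20.

20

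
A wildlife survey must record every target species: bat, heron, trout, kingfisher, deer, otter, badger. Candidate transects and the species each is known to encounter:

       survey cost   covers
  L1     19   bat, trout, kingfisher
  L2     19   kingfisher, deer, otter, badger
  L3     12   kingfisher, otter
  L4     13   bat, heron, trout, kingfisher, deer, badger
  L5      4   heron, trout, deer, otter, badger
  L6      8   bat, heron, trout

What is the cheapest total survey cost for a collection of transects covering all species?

L4, L5 cover every species at survey cost 13 + 4 = 17.
Any cover uses at least 2 transects; among all covering selections none totals below 17.

17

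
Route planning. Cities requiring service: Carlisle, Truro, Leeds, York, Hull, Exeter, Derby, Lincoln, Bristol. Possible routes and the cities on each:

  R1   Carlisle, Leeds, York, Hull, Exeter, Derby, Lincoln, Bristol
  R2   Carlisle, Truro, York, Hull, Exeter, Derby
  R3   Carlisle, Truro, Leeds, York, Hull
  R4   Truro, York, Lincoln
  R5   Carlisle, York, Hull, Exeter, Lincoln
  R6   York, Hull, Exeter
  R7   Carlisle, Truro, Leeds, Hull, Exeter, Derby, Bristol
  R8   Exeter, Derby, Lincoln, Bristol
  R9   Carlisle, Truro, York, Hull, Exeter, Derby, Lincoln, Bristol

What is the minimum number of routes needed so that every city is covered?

R1, R2 together cover {Carlisle, Truro, Leeds, York, Hull, Exeter, Derby, Lincoln, Bristol} — every city.
No single route contains all 9 cities, so 2 is optimal.

2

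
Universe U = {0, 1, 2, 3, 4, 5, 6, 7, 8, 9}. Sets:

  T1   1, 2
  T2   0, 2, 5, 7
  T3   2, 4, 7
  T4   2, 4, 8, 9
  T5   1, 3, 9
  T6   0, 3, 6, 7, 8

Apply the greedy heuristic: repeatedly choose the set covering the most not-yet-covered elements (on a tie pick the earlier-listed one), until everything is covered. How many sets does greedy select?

4

Pick 1: T6 covers 5 new elements (0, 3, 6, 7, 8).
Pick 2: T4 covers 3 new elements (2, 4, 9).
Pick 3: T1 covers 1 new elements (1).
Pick 4: T2 covers 1 new elements (5).
Greedy uses 4 sets.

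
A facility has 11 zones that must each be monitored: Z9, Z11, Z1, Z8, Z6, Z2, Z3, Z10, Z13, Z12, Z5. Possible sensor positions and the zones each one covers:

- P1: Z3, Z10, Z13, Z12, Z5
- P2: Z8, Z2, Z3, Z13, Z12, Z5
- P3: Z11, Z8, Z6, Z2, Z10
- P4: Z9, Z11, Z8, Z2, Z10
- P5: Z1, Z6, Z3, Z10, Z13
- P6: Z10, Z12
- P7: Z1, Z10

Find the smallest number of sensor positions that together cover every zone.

3

P1, P4, P5 together cover {Z9, Z11, Z1, Z8, Z6, Z2, Z3, Z10, Z13, Z12, Z5} — every zone.
No 2 of the 7 sensor positions cover everything (all 21 pairs fall short), so 3 is minimum.
Greedy (largest uncovered first) would take P2, P3, P4, P5 — 4 sensor positions — but 3 suffice.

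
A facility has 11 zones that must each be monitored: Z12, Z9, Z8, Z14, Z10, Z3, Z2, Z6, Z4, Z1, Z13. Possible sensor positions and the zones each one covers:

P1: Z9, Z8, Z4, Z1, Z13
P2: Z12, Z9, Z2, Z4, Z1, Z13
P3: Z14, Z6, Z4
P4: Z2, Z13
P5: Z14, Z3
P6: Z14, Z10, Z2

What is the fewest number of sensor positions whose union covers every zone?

5

P1, P2, P3, P5, P6 together cover {Z12, Z9, Z8, Z14, Z10, Z3, Z2, Z6, Z4, Z1, Z13} — every zone.
No 4 of the 6 sensor positions cover everything (all 15 size-4 selections fall short), so 5 is minimum.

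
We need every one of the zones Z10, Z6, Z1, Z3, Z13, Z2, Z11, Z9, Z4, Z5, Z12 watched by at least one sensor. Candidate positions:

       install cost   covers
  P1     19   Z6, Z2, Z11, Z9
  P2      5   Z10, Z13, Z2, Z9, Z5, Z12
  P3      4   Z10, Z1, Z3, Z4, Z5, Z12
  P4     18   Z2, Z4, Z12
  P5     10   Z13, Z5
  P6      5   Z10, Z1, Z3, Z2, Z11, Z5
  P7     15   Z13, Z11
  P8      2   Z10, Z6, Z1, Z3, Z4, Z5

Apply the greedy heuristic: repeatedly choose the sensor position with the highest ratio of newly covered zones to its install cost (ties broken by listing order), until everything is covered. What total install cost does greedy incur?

Pick 1: P8 adds 6 new (Z10, Z6, Z1, Z3, Z4, Z5) at install cost 2 (ratio 6/2).
Pick 2: P2 adds 4 new (Z13, Z2, Z9, Z12) at install cost 5 (ratio 4/5).
Pick 3: P6 adds 1 new (Z11) at install cost 5 (ratio 1/5).
Greedy total install cost: 2 + 5 + 5 = 12.

12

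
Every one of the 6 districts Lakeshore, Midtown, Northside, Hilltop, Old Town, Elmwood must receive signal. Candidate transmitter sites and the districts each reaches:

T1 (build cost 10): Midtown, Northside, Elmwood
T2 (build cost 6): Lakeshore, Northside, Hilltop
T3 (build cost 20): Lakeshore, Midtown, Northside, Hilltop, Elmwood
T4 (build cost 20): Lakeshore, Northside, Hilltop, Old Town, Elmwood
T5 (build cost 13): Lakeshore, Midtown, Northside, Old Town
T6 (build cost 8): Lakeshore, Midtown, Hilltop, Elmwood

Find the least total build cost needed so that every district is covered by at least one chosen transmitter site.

T5, T6 cover every district at build cost 13 + 8 = 21.
Any cover uses at least 2 transmitter sites; among all covering selections none totals below 21.
Greedy by coverage-per-build cost would pick T2, T6, T5 for 27 — worse than the optimum 21.

21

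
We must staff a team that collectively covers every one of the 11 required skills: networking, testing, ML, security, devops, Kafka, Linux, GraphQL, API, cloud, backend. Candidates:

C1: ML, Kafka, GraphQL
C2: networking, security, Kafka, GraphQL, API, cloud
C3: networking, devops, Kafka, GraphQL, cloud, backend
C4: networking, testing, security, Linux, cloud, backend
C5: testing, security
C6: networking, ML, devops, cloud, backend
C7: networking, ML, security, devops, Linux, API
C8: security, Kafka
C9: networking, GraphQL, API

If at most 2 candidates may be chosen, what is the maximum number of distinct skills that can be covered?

10

Choosing C3, C7 covers {networking, ML, security, devops, Kafka, Linux, GraphQL, API, cloud, backend} — 10 skills.
No choice of 2 candidates does better; here testing is left uncovered.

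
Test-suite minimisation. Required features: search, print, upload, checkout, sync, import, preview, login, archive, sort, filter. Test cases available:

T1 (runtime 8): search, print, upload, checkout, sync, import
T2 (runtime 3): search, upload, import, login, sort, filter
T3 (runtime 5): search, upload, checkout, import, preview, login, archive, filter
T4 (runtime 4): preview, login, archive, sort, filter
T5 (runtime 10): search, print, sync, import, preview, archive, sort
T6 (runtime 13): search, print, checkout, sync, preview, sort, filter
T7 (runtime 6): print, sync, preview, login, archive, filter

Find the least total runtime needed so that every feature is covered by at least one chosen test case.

T1, T4 cover every feature at runtime 8 + 4 = 12.
Any cover uses at least 2 test cases; among all covering selections none totals below 12.

12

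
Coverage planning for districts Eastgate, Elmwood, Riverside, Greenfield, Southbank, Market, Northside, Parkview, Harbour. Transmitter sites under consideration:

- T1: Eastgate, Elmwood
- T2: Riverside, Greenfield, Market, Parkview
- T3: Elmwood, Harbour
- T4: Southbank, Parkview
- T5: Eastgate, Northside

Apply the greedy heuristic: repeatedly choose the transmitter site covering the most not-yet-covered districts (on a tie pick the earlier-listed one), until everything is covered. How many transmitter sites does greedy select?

5

Pick 1: T2 covers 4 new districts (Riverside, Greenfield, Market, Parkview).
Pick 2: T1 covers 2 new districts (Eastgate, Elmwood).
Pick 3: T3 covers 1 new districts (Harbour).
Pick 4: T4 covers 1 new districts (Southbank).
Pick 5: T5 covers 1 new districts (Northside).
Greedy uses 5 transmitter sites. (The true minimum is 4.)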